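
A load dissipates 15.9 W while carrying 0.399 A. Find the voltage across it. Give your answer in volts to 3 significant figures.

39.8 V

The two known quantities fix the third via V = P / I.
V = 15.9 / 0.3990 = 39.85 V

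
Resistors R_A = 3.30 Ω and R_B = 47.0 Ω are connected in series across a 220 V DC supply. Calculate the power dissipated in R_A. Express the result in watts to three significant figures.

63.1 W

Since the resistors are in series they all carry the loop current I = V/R_total; the power in any one is I²R.
R_total = 3.30 + 47.0 = 50.30 Ω
I = V / R_total = 220 / 50.30 = 4.374 A
P_R_A = I² × R_A = (4.374)² × 3.30 = 63.13 W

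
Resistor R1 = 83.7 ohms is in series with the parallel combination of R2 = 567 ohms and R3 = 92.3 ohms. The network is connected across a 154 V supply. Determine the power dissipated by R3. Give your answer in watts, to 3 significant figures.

Collapse R2‖R3 to a single equivalent, reducing the network to two series elements.
R_p = (567×92.3)/(567+92.3) = 79.38 Ω
R_total = 83.7 + 79.38 = 163.1 Ω
I = V / R_total = 154 / 163.1 = 0.9443 A
Voltage across the parallel pair: V_p = I × R_p = 0.9443 × 79.38 = 74.96 V
R3 is across V_p, so use P = V²/R for that branch.
P_R3 = (74.96)² / 92.3 = 60.88 W

60.9 W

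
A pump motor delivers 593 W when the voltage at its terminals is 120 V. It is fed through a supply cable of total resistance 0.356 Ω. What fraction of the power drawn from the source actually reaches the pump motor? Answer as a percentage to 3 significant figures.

98.6 %

I = P / V = 593 / 120 = 4.942 A through the supply cable.
P_line = I² R_line = (4.942)² × 0.356 = 8.694 W
P_source = P_load + P_line = 593.0 + 8.694 = 601.7 W
η = P_load / P_source = 593.0 / 601.7 = 0.9856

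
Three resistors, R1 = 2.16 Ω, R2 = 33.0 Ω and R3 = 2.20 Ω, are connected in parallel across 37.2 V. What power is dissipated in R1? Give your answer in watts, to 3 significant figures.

Every branch has 37.2 V across it, so for R1 the power is simply V²/R.
P_R1 = V² / R1 = (37.2)² / 2.16 Ω = 640.7 W

641 W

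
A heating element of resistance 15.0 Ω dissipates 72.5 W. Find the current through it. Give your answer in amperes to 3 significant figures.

2.20 A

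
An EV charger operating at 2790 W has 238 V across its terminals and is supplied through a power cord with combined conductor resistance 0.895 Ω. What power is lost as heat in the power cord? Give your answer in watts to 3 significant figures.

Line loss is just I²R for the cable — we know both I and R_line directly.
I = P / V = 2790 / 238 = 11.72 A through the power cord.
P_line = I² R_line = (11.72)² × 0.895 = 123.0 W

123 W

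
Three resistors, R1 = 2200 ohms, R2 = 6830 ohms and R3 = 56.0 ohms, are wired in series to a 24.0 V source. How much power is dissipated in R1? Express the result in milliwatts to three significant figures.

15.3 mW

Since the resistors are in series they all carry the loop current I = V/R_total; the power in any one is I²R.
R_total = 2200 + 6830 + 56.0 = 9086 Ω
I = V / R_total = 24.0 / 9086 = 0.002641 A
P_R1 = I² × R1 = (0.002641)² × 2200 = 0.01535 W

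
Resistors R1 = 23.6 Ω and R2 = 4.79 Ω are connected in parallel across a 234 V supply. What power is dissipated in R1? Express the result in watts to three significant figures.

2320 W

Every branch has 234 V across it, so for R1 the power is simply V²/R.
P_R1 = V² / R1 = (234)² / 23.6 Ω = 2320 W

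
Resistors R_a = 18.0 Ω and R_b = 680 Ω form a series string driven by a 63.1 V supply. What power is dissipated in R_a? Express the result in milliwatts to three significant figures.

147 mW

The current is common to all series resistors; compute it, then apply P = I²R for the target.
R_total = 18.0 + 680 = 698.0 Ω
I = V / R_total = 63.1 / 698.0 = 0.09040 A
P_R_a = I² × R_a = (0.09040)² × 18.0 = 0.1471 W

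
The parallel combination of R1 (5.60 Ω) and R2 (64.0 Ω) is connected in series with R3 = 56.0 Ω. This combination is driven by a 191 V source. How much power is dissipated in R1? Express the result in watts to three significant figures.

First find R_p for the parallel pair, then treat R_p + R3 as a series loop.
R_p = (5.60×64.0)/(5.60+64.0) = 5.149 Ω
R_total = R_p + 56.0 = 5.149 + 56.0 = 61.15 Ω
I = V / R_total = 191 / 61.15 = 3.123 A
Voltage across the parallel pair: V_p = I × R_p = 3.123 × 5.149 = 16.08 V
Use P = V²/R for R1 with V = V_p.
P_R1 = (16.08)² / 5.60 = 46.20 W

46.2 W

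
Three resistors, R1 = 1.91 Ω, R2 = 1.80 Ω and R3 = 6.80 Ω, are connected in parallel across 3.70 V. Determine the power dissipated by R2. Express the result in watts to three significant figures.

7.61 W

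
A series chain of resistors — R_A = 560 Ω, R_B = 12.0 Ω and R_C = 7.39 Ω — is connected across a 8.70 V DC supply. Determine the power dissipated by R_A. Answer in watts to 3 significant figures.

Since the resistors are in series they all carry the loop current I = V/R_total; the power in any one is I²R.
R_total = 560 + 12.0 + 7.39 = 579.4 Ω
I = V / R_total = 8.70 / 579.4 = 0.01502 A
P_R_A = I² × R_A = (0.01502)² × 560 = 0.1263 W

0.126 W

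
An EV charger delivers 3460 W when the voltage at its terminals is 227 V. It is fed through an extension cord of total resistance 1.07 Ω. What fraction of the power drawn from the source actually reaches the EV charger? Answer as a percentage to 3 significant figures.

I = P / V = 3460 / 227 = 15.24 A through the extension cord.
P_line = I² R_line = (15.24)² × 1.07 = 248.6 W
P_source = P_load + P_line = 3460 + 248.6 = 3709 W
η = P_load / P_source = 3460 / 3709 = 0.9330

93.3 %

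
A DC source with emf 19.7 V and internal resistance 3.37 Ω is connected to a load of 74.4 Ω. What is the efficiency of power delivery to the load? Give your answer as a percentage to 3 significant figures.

η = P_load/(P_load+P_int) = I²R/(I²R+I²r) = R/(R+r) — the I² cancels for series elements.
η = R / (R + r) = 74.4 / (74.4 + 3.37) = 0.9567

95.7 %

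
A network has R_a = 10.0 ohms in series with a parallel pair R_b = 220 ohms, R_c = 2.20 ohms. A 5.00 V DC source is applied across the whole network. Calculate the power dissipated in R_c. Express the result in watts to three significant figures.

0.364 W

Replace R_b and R_c with their parallel equivalent so the circuit becomes R_a in series with R_p.
R_p = (220×2.20)/(220+2.20) = 2.178 Ω
R_total = 10.0 + 2.178 = 12.18 Ω
I = V / R_total = 5.00 / 12.18 = 0.4106 A
Voltage across the parallel pair: V_p = I × R_p = 0.4106 × 2.178 = 0.8943 V
With V_p across R_c, its power is V_p²/R_c.
P_R_c = (0.8943)² / 2.20 = 0.3635 W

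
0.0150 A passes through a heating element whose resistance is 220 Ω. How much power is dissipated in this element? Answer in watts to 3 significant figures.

With I and R stated, P = I²R applies in one step.
P = (0.01500 A)² × 220 Ω = 0.04950 W

0.0495 W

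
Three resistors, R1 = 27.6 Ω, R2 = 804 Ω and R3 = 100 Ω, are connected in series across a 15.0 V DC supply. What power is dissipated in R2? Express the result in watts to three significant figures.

Series elements share the same current, so find I first, then use P = I²R.
R_total = 27.6 + 804 + 100 = 931.6 Ω
I = V / R_total = 15.0 / 931.6 = 0.01610 A
P_R2 = I² × R2 = (0.01610)² × 804 = 0.2084 W

0.208 W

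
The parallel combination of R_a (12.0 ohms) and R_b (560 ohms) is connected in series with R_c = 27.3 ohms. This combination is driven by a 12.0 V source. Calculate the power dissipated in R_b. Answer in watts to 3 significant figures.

Reduce the parallel combination to a single R_p; the circuit then becomes R_p in series with the remaining resistor.
R_p = (12.0×560)/(12.0+560) = 11.75 Ω
R_total = R_p + 27.3 = 11.75 + 27.3 = 39.05 Ω
I = V / R_total = 12.0 / 39.05 = 0.3073 A
Voltage across the parallel pair: V_p = I × R_p = 0.3073 × 11.75 = 3.610 V
Use P = V²/R for R_b with V = V_p.
P_R_b = (3.610)² / 560 = 0.02328 W

0.0233 W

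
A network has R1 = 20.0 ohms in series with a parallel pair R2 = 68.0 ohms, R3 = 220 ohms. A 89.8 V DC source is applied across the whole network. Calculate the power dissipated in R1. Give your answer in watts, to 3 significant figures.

Replace R2 and R3 with their parallel equivalent so the circuit becomes R1 in series with R_p.
R_p = (68.0×220)/(68.0+220) = 51.94 Ω
R_total = 20.0 + 51.94 = 71.94 Ω
I = V / R_total = 89.8 / 71.94 = 1.248 A
The full supply current passes through R1: P = I²R.
P_R1 = (1.248)² × 20.0 = 31.16 W

31.2 W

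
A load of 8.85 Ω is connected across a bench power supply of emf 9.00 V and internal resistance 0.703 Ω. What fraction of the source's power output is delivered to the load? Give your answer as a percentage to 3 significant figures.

92.6 %

Efficiency is P_load / P_total. With a series r and R sharing the same I, P = I²R for each, so η = R/(R+r).
η = R / (R + r) = 8.85 / (8.85 + 0.703) = 0.9264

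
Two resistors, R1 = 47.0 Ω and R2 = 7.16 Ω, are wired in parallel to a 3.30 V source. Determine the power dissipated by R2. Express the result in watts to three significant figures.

Each parallel branch sees the full supply voltage, so P = V²/R applies directly to the target branch.
P_R2 = V² / R2 = (3.30)² / 7.16 Ω = 1.521 W

1.52 W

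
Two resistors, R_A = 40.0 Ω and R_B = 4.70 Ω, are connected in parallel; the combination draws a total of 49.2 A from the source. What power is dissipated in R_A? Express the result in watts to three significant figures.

1070 W

Parallel branches share V, not I — compute V via R_eq, then use V²/R for the target branch.
1/R_eq = 1/40.0 + 1/4.70 ⇒ R_eq = 4.206 Ω
V = I_total × R_eq = 49.20 × 4.206 = 206.9 V
P_R_A = V² / R_A = (206.9)² / 40.0 = 1070 W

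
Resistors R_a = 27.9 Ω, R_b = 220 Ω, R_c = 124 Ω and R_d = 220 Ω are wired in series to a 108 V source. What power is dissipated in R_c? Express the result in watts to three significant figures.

4.13 W

Every series element carries the same I. Get I from the total resistance, then P = I² × R_c.
R_total = 27.9 + 220 + 124 + 220 = 591.9 Ω
I = V / R_total = 108 / 591.9 = 0.1825 A
P_R_c = I² × R_c = (0.1825)² × 124 = 4.128 W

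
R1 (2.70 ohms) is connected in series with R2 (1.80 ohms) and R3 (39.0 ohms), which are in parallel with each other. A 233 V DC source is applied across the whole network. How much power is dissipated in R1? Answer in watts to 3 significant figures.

7500 W

First combine the parallel branches into one equivalent R_p, then R1 + R_p is a series pair.
R_p = (1.80×39.0)/(1.80+39.0) = 1.721 Ω
R_total = 2.70 + 1.721 = 4.421 Ω
I = V / R_total = 233 / 4.421 = 52.71 A
R1 carries the full series current, so P = I²R.
P_R1 = (52.71)² × 2.70 = 7501 W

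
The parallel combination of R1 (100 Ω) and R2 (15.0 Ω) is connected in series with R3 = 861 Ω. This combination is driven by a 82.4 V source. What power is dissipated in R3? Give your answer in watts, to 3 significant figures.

Combine R1 and R2 into their parallel equivalent first, reducing the network to two series resistors.
R_p = (100×15.0)/(100+15.0) = 13.04 Ω
R_total = R_p + 861 = 13.04 + 861 = 874.0 Ω
I = V / R_total = 82.4 / 874.0 = 0.09427 A
R3 is the series element, so its power is I²R.
P_R3 = (0.09427)² × 861 = 7.652 W

7.65 W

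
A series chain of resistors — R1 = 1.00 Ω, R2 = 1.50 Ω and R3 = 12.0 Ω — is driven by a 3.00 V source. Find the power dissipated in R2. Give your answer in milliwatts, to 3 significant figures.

64.2 mW

Every series element carries the same I. Get I from the total resistance, then P = I² × R2.
R_total = 1.00 + 1.50 + 12.0 = 14.50 Ω
I = V / R_total = 3.00 / 14.50 = 0.2069 A
P_R2 = I² × R2 = (0.2069)² × 1.50 = 0.06421 W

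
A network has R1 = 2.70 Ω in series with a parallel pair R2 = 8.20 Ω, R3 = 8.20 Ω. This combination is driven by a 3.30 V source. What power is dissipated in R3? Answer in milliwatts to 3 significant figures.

483 mW

Replace R2 and R3 with their parallel equivalent so the circuit becomes R1 in series with R_p.
R_p = (8.20×8.20)/(8.20+8.20) = 4.100 Ω
R_total = 2.70 + 4.100 = 6.800 Ω
I = V / R_total = 3.30 / 6.800 = 0.4853 A
Voltage across the parallel pair: V_p = I × R_p = 0.4853 × 4.100 = 1.990 V
With V_p across R3, its power is V_p²/R3.
P_R3 = (1.990)² / 8.20 = 0.4828 W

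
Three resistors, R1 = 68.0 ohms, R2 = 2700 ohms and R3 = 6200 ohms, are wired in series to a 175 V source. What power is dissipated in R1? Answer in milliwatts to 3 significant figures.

25.9 mW

Since the resistors are in series they all carry the loop current I = V/R_total; the power in any one is I²R.
R_total = 68.0 + 2700 + 6200 = 8968 Ω
I = V / R_total = 175 / 8968 = 0.01951 A
P_R1 = I² × R1 = (0.01951)² × 68.0 = 0.02589 W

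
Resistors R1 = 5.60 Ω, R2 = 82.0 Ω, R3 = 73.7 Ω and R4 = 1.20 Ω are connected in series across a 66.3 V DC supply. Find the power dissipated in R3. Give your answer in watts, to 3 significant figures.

12.3 W

Every series element carries the same I. Get I from the total resistance, then P = I² × R3.
R_total = 5.60 + 82.0 + 73.7 + 1.20 = 162.5 Ω
I = V / R_total = 66.3 / 162.5 = 0.4080 A
P_R3 = I² × R3 = (0.4080)² × 73.7 = 12.27 W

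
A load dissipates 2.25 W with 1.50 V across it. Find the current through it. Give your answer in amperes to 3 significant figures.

1.50 A

From P = V I = I²R = V²/R, with the two given quantities we get I = P / V.
I = 2.25 / 1.50 = 1.500 A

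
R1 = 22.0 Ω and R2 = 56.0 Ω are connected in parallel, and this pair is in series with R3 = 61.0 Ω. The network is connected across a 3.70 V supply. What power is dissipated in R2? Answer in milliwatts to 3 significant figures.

10.3 mW

Collapse the R1‖R2 pair into one equivalent R_p; then R_p and R3 form a series string.
R_p = (22.0×56.0)/(22.0+56.0) = 15.79 Ω
R_total = R_p + 61.0 = 15.79 + 61.0 = 76.79 Ω
I = V / R_total = 3.70 / 76.79 = 0.04818 A
Voltage across the parallel pair: V_p = I × R_p = 0.04818 × 15.79 = 0.7610 V
R2 sits across V_p; its power is V_p²/R.
P_R2 = (0.7610)² / 56.0 = 0.01034 W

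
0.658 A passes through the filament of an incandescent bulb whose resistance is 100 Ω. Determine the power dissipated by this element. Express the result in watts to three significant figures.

43.3 W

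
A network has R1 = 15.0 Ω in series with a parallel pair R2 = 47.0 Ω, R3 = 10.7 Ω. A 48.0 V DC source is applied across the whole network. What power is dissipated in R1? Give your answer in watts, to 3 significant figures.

Reduce the parallel pair to R_p first; the network is then a simple series string.
R_p = (47.0×10.7)/(47.0+10.7) = 8.716 Ω
R_total = 15.0 + 8.716 = 23.72 Ω
I = V / R_total = 48.0 / 23.72 = 2.024 A
R1 is in the main series path, so its power is I²R1.
P_R1 = (2.024)² × 15.0 = 61.45 W

61.4 W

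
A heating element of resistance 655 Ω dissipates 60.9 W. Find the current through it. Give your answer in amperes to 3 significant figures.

Rearranging the power relation for the two known quantities gives I = √(P / R).
I = √(60.9 / 655) = 0.3049 A

0.305 A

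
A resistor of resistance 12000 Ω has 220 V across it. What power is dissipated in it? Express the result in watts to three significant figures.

V and R are stated; P = V²/R avoids computing the current.
P = (220 V)² / 12000 Ω = 4.033 W

4.03 W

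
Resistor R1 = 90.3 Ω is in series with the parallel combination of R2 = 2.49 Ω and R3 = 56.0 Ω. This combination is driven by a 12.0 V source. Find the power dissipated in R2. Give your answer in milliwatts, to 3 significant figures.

38.3 mW

Reduce the parallel pair to R_p first; the network is then a simple series string.
R_p = (2.49×56.0)/(2.49+56.0) = 2.384 Ω
R_total = 90.3 + 2.384 = 92.68 Ω
I = V / R_total = 12.0 / 92.68 = 0.1295 A
Voltage across the parallel pair: V_p = I × R_p = 0.1295 × 2.384 = 0.3087 V
R2 sees V_p directly, so P = V_p² / R2.
P_R2 = (0.3087)² / 2.49 = 0.03826 W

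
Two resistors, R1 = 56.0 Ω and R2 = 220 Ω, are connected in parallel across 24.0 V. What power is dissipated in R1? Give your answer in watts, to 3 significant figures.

10.3 W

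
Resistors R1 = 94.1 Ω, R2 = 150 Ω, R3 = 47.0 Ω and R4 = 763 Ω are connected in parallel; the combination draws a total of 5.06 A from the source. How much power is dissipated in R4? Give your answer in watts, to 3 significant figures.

Parallel branches share V, not I — compute V via R_eq, then use V²/R for the target branch.
1/R_eq = 1/94.1 + 1/150 + 1/47.0 + 1/763 ⇒ R_eq = 25.07 Ω
V = I_total × R_eq = 5.060 × 25.07 = 126.9 V
P_R4 = V² / R4 = (126.9)² / 763 = 21.10 W

21.1 W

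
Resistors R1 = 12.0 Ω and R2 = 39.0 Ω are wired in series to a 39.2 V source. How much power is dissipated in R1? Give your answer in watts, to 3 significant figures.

7.09 W

In a series string the same current flows through every resistor — find that current, then P = I²R for the one we want.
R_total = 12.0 + 39.0 = 51.00 Ω
I = V / R_total = 39.2 / 51.00 = 0.7686 A
P_R1 = I² × R1 = (0.7686)² × 12.0 = 7.089 W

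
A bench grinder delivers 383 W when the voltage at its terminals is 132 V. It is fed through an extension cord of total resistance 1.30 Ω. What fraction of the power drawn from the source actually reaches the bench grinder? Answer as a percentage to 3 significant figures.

I = P / V = 383 / 132 = 2.902 A through the extension cord.
P_line = I² R_line = (2.902)² × 1.30 = 10.94 W
P_source = P_load + P_line = 383.0 + 10.94 = 393.9 W
η = P_load / P_source = 383.0 / 393.9 = 0.9722

97.2 %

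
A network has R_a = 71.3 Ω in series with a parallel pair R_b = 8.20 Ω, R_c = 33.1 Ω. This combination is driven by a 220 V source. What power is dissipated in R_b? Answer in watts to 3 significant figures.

Replace R_b and R_c with their parallel equivalent so the circuit becomes R_a in series with R_p.
R_p = (8.20×33.1)/(8.20+33.1) = 6.572 Ω
R_total = 71.3 + 6.572 = 77.87 Ω
I = V / R_total = 220 / 77.87 = 2.825 A
Voltage across the parallel pair: V_p = I × R_p = 2.825 × 6.572 = 18.57 V
R_b is across V_p, so use P = V²/R for that branch.
P_R_b = (18.57)² / 8.20 = 42.04 W

42.0 W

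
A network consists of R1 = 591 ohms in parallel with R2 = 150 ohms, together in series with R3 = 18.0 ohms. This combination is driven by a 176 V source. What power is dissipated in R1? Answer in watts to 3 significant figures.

Reduce the parallel combination to a single R_p; the circuit then becomes R_p in series with the remaining resistor.
R_p = (591×150)/(591+150) = 119.6 Ω
R_total = R_p + 18.0 = 119.6 + 18.0 = 137.6 Ω
I = V / R_total = 176 / 137.6 = 1.279 A
Voltage across the parallel pair: V_p = I × R_p = 1.279 × 119.6 = 153.0 V
R1 has V_p across it, so P = V_p²/R1.
P_R1 = (153.0)² / 591 = 39.60 W

39.6 W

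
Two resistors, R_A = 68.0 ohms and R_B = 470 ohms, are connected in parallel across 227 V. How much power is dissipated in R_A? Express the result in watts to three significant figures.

R_A sits directly across the source, so P = V²/R with V = 227 V.
P_R_A = V² / R_A = (227)² / 68.0 Ω = 757.8 W

758 W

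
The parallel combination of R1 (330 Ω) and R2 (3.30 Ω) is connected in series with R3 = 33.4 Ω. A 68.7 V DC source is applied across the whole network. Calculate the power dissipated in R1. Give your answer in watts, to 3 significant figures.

0.114 W

First find R_p for the parallel pair, then treat R_p + R3 as a series loop.
R_p = (330×3.30)/(330+3.30) = 3.267 Ω
R_total = R_p + 33.4 = 3.267 + 33.4 = 36.67 Ω
I = V / R_total = 68.7 / 36.67 = 1.874 A
Voltage across the parallel pair: V_p = I × R_p = 1.874 × 3.267 = 6.122 V
R1 has V_p across it, so P = V_p²/R1.
P_R1 = (6.122)² / 330 = 0.1136 W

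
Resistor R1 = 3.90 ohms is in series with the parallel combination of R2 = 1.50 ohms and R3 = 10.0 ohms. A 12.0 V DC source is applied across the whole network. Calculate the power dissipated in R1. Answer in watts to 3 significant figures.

Collapse R2‖R3 to a single equivalent, reducing the network to two series elements.
R_p = (1.50×10.0)/(1.50+10.0) = 1.304 Ω
R_total = 3.90 + 1.304 = 5.204 Ω
I = V / R_total = 12.0 / 5.204 = 2.306 A
R1 carries the full series current, so P = I²R.
P_R1 = (2.306)² × 3.90 = 20.73 W

20.7 W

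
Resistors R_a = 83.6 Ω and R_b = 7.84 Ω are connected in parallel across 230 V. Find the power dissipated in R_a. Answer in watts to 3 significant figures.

Each parallel branch sees the full supply voltage, so P = V²/R applies directly to the target branch.
P_R_a = V² / R_a = (230)² / 83.6 Ω = 632.8 W

633 W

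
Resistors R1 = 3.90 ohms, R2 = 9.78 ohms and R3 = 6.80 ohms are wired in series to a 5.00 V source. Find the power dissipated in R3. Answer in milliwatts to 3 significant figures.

Series elements share the same current, so find I first, then use P = I²R.
R_total = 3.90 + 9.78 + 6.80 = 20.48 Ω
I = V / R_total = 5.00 / 20.48 = 0.2441 A
P_R3 = I² × R3 = (0.2441)² × 6.80 = 0.4053 W

405 mW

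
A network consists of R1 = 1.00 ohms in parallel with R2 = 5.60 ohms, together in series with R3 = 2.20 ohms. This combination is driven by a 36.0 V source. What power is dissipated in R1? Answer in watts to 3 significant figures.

Collapse the R1‖R2 pair into one equivalent R_p; then R_p and R3 form a series string.
R_p = (1.00×5.60)/(1.00+5.60) = 0.8485 Ω
R_total = R_p + 2.20 = 0.8485 + 2.20 = 3.048 Ω
I = V / R_total = 36.0 / 3.048 = 11.81 A
Voltage across the parallel pair: V_p = I × R_p = 11.81 × 0.8485 = 10.02 V
R1 sits across V_p; its power is V_p²/R.
P_R1 = (10.02)² / 1.00 = 100.4 W

100 W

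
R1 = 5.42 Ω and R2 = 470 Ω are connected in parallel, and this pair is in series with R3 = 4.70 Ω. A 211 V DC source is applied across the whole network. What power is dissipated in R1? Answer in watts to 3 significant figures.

Reduce the parallel combination to a single R_p; the circuit then becomes R_p in series with the remaining resistor.
R_p = (5.42×470)/(5.42+470) = 5.358 Ω
R_total = R_p + 4.70 = 5.358 + 4.70 = 10.06 Ω
I = V / R_total = 211 / 10.06 = 20.98 A
Voltage across the parallel pair: V_p = I × R_p = 20.98 × 5.358 = 112.4 V
R1 sits across V_p; its power is V_p²/R.
P_R1 = (112.4)² / 5.42 = 2331 W

2330 W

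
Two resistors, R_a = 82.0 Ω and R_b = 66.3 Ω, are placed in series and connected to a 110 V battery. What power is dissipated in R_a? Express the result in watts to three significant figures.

The current is common to all series resistors; compute it, then apply P = I²R for the target.
R_total = 82.0 + 66.3 = 148.3 Ω
I = V / R_total = 110 / 148.3 = 0.7417 A
P_R_a = I² × R_a = (0.7417)² × 82.0 = 45.11 W

45.1 W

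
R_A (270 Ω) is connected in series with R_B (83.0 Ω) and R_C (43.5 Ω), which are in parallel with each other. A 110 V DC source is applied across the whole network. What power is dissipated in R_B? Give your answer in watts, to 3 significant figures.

1.33 W

Reduce the parallel pair to R_p first; the network is then a simple series string.
R_p = (83.0×43.5)/(83.0+43.5) = 28.54 Ω
R_total = 270 + 28.54 = 298.5 Ω
I = V / R_total = 110 / 298.5 = 0.3685 A
Voltage across the parallel pair: V_p = I × R_p = 0.3685 × 28.54 = 10.52 V
R_B is across V_p, so use P = V²/R for that branch.
P_R_B = (10.52)² / 83.0 = 1.332 W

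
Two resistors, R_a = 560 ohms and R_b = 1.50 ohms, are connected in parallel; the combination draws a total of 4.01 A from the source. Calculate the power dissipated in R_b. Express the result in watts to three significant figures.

24.0 W

The branches share the same voltage, but only the total current is given — find V from the equivalent resistance first.
1/R_eq = 1/560 + 1/1.50 ⇒ R_eq = 1.496 Ω
V = I_total × R_eq = 4.010 × 1.496 = 5.999 V
P_R_b = V² / R_b = (5.999)² / 1.50 = 23.99 W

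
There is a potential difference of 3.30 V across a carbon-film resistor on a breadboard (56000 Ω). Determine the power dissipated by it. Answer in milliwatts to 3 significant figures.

0.194 mW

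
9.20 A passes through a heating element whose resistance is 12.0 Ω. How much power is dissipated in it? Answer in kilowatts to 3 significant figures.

The current through and the resistance of the element are both given; use P = I²R.
P = (9.200 A)² × 12.0 Ω = 1016 W

1.02 kW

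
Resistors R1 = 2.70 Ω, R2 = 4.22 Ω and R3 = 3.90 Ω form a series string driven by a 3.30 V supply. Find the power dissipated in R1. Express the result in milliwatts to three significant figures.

Since the resistors are in series they all carry the loop current I = V/R_total; the power in any one is I²R.
R_total = 2.70 + 4.22 + 3.90 = 10.82 Ω
I = V / R_total = 3.30 / 10.82 = 0.3050 A
P_R1 = I² × R1 = (0.3050)² × 2.70 = 0.2512 W

251 mW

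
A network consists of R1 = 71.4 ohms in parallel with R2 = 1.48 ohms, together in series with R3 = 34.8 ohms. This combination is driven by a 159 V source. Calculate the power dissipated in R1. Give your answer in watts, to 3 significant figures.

0.566 W

First find R_p for the parallel pair, then treat R_p + R3 as a series loop.
R_p = (71.4×1.48)/(71.4+1.48) = 1.450 Ω
R_total = R_p + 34.8 = 1.450 + 34.8 = 36.25 Ω
I = V / R_total = 159 / 36.25 = 4.386 A
Voltage across the parallel pair: V_p = I × R_p = 4.386 × 1.450 = 6.360 V
R1 has V_p across it, so P = V_p²/R1.
P_R1 = (6.360)² / 71.4 = 0.5665 W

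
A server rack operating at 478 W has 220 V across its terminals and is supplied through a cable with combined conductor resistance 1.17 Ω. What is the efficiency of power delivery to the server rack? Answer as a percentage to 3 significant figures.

I = P / V = 478 / 220 = 2.173 A through the cable.
P_line = I² R_line = (2.173)² × 1.17 = 5.523 W
P_source = P_load + P_line = 478.0 + 5.523 = 483.5 W
η = P_load / P_source = 478.0 / 483.5 = 0.9886

98.9 %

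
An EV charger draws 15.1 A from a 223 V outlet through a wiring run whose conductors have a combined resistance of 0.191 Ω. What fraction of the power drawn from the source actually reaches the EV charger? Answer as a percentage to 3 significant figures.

98.7 %

The wiring run carries the full 15.1 A.
P_line = I² R_line = (15.10)² × 0.191 = 43.55 W
P_source = V I = 223 × 15.10 = 3367 W; P_load = 3324 W
η = P_load / P_source = 3324 / 3367 = 0.9871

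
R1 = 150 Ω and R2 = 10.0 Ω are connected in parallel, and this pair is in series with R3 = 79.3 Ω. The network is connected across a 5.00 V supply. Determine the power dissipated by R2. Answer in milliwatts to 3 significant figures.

Combine R1 and R2 into their parallel equivalent first, reducing the network to two series resistors.
R_p = (150×10.0)/(150+10.0) = 9.375 Ω
R_total = R_p + 79.3 = 9.375 + 79.3 = 88.67 Ω
I = V / R_total = 5.00 / 88.67 = 0.05639 A
Voltage across the parallel pair: V_p = I × R_p = 0.05639 × 9.375 = 0.5286 V
R2 sits across V_p; its power is V_p²/R.
P_R2 = (0.5286)² / 10.0 = 0.02794 W

27.9 mW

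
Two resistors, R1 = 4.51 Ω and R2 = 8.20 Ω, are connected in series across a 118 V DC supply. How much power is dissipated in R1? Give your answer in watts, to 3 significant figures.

389 W

In a series string the same current flows through every resistor — find that current, then P = I²R for the one we want.
R_total = 4.51 + 8.20 = 12.71 Ω
I = V / R_total = 118 / 12.71 = 9.284 A
P_R1 = I² × R1 = (9.284)² × 4.51 = 388.7 W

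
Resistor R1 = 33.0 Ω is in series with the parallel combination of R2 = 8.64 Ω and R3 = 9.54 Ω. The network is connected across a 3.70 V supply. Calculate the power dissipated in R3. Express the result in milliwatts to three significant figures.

Reduce the parallel pair to R_p first; the network is then a simple series string.
R_p = (8.64×9.54)/(8.64+9.54) = 4.534 Ω
R_total = 33.0 + 4.534 = 37.53 Ω
I = V / R_total = 3.70 / 37.53 = 0.09858 A
Voltage across the parallel pair: V_p = I × R_p = 0.09858 × 4.534 = 0.4469 V
With V_p across R3, its power is V_p²/R3.
P_R3 = (0.4469)² / 9.54 = 0.02094 W

20.9 mW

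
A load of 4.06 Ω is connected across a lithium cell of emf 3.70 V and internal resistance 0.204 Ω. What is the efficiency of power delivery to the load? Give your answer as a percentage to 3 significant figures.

95.2 %

Both r and R carry the same current, so the power split is just the resistance split: η = R/(R+r).
η = R / (R + r) = 4.06 / (4.06 + 0.204) = 0.9522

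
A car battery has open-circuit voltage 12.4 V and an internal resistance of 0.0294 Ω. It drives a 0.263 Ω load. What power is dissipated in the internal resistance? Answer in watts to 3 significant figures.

52.9 W

The source's internal resistance is just another series element carrying I; its dissipation is I²r.
I = ε / (r + R) = 12.4 / (0.0294 + 0.263) = 42.41 A
P_int = I² r = (42.41)² × 0.0294 = 52.87 W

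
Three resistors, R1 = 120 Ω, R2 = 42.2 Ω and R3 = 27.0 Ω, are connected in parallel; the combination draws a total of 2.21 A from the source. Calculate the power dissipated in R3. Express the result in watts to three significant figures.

37.9 W

We need the common branch voltage; get it from I_total × R_eq, then P = V²/R for the branch.
1/R_eq = 1/120 + 1/42.2 + 1/27.0 ⇒ R_eq = 14.48 Ω
V = I_total × R_eq = 2.210 × 14.48 = 32.00 V
P_R3 = V² / R3 = (32.00)² / 27.0 = 37.92 W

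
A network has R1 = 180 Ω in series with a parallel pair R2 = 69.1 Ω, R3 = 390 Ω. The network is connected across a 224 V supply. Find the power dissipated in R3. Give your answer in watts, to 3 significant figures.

7.78 W

Collapse R2‖R3 to a single equivalent, reducing the network to two series elements.
R_p = (69.1×390)/(69.1+390) = 58.70 Ω
R_total = 180 + 58.70 = 238.7 Ω
I = V / R_total = 224 / 238.7 = 0.9384 A
Voltage across the parallel pair: V_p = I × R_p = 0.9384 × 58.70 = 55.08 V
R3 is across V_p, so use P = V²/R for that branch.
P_R3 = (55.08)² / 390 = 7.780 W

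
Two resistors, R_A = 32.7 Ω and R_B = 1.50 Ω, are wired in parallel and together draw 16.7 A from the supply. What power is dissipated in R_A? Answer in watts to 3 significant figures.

17.5 W

The branches share the same voltage, but only the total current is given — find V from the equivalent resistance first.
1/R_eq = 1/32.7 + 1/1.50 ⇒ R_eq = 1.434 Ω
V = I_total × R_eq = 16.70 × 1.434 = 23.95 V
P_R_A = V² / R_A = (23.95)² / 32.7 = 17.54 W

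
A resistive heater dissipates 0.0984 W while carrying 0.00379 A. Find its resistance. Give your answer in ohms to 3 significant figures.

Rearranging the power relation for the two known quantities gives R = P / I².
R = 0.0984 / (0.003790)² = 6850 Ω

6850 Ω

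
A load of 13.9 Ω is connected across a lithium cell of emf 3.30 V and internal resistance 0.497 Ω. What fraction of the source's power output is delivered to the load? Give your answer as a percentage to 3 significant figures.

η = P_load/(P_load+P_int) = I²R/(I²R+I²r) = R/(R+r) — the I² cancels for series elements.
η = R / (R + r) = 13.9 / (13.9 + 0.497) = 0.9655

96.5 %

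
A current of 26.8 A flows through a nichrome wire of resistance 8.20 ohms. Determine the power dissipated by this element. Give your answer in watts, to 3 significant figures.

5890 W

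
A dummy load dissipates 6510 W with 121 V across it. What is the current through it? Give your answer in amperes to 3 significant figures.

53.8 A

From P = V I = I²R = V²/R, with the two given quantities we get I = P / V.
I = 6510 / 121 = 53.80 A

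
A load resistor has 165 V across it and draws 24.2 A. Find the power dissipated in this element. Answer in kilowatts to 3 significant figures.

With V and I both given, power follows immediately from P = V I.
P = 165 V × 24.20 A = 3993 W

3.99 kW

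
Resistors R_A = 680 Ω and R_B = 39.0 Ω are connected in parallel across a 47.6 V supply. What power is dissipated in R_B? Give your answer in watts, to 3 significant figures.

58.1 W

Each parallel branch sees the full supply voltage, so P = V²/R applies directly to the target branch.
P_R_B = V² / R_B = (47.6)² / 39.0 Ω = 58.10 W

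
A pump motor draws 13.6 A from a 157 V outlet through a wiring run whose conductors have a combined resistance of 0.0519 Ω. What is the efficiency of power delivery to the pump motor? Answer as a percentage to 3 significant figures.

The wiring run carries the full 13.6 A.
P_line = I² R_line = (13.60)² × 0.0519 = 9.599 W
P_source = V I = 157 × 13.60 = 2135 W; P_load = 2126 W
η = P_load / P_source = 2126 / 2135 = 0.9955

99.6 %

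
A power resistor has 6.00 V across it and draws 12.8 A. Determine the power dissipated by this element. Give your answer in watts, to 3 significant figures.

76.8 W

Since both terminal voltage and current are stated, P = V I gives the power in one step.
P = 6.00 V × 12.80 A = 76.80 W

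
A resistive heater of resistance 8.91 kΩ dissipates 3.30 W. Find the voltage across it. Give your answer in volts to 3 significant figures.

171 V

Inverting the appropriate power form: V = √(P R).
V = √(3.30 × 8910) = 171.5 V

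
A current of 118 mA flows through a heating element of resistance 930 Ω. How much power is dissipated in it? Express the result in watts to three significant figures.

12.9 W

Current and resistance are given, so P = I²R is the direct form.
P = (0.1180 A)² × 930 Ω = 12.95 W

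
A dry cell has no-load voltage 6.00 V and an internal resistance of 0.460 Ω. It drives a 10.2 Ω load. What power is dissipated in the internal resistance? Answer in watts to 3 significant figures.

Internal loss is I²r, with I set by the total series resistance r+R.
I = ε / (r + R) = 6.00 / (0.460 + 10.2) = 0.5629 A
P_int = I² r = (0.5629)² × 0.460 = 0.1457 W

0.146 W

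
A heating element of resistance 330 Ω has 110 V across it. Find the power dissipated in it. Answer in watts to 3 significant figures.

36.7 W

V and R are stated; P = V²/R avoids computing the current.
P = (110 V)² / 330 Ω = 36.67 W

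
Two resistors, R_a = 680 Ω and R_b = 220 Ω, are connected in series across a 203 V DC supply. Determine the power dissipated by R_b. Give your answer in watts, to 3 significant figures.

11.2 W

Series elements share the same current, so find I first, then use P = I²R.
R_total = 680 + 220 = 900.0 Ω
I = V / R_total = 203 / 900.0 = 0.2256 A
P_R_b = I² × R_b = (0.2256)² × 220 = 11.19 W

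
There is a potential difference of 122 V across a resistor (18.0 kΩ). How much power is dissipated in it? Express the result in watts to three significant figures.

0.827 W

We know the drop across the element and its resistance — P = V²/R, one step.
P = (122 V)² / 18000 Ω = 0.8269 W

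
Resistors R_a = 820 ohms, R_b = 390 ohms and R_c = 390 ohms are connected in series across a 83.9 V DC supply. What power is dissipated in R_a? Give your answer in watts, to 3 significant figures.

Every series element carries the same I. Get I from the total resistance, then P = I² × R_a.
R_total = 820 + 390 + 390 = 1600 Ω
I = V / R_total = 83.9 / 1600 = 0.05244 A
P_R_a = I² × R_a = (0.05244)² × 820 = 2.255 W

2.25 W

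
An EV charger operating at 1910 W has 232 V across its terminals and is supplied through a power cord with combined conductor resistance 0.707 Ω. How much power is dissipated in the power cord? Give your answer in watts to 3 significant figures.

The power cord is a series resistance carrying the load current; its dissipation is I²R_line.
I = P / V = 1910 / 232 = 8.233 A through the power cord.
P_line = I² R_line = (8.233)² × 0.707 = 47.92 W

47.9 W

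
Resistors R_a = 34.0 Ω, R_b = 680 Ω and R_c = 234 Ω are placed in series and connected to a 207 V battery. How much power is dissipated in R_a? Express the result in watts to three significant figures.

The current is common to all series resistors; compute it, then apply P = I²R for the target.
R_total = 34.0 + 680 + 234 = 948.0 Ω
I = V / R_total = 207 / 948.0 = 0.2184 A
P_R_a = I² × R_a = (0.2184)² × 34.0 = 1.621 W

1.62 W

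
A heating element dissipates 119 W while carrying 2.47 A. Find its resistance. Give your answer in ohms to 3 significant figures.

The two known quantities fix the third via R = P / I².
R = 119 / (2.470)² = 19.51 Ω

19.5 Ω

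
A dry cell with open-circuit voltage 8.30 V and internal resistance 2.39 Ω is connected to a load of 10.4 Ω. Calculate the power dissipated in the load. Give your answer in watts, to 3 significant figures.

4.38 W

With r and R in series, I = ε/(r+R); the load dissipates I²R.
I = ε / (r + R) = 8.30 / (2.39 + 10.4) = 0.6489 A
P_load = I² R = (0.6489)² × 10.4 = 4.380 W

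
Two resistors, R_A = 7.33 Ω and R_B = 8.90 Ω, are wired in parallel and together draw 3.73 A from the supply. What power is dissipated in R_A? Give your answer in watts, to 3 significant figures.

30.7 W

Only the total current is stated, so first find the parallel equivalent to get the voltage across the combination.
1/R_eq = 1/7.33 + 1/8.90 ⇒ R_eq = 4.020 Ω
V = I_total × R_eq = 3.730 × 4.020 = 14.99 V
P_R_A = V² / R_A = (14.99)² / 7.33 = 30.67 W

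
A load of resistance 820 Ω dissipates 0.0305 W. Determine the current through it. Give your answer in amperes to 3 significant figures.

From P = V I = I²R = V²/R, with the two given quantities we get I = √(P / R).
I = √(0.0305 / 820) = 0.006099 A

0.00610 A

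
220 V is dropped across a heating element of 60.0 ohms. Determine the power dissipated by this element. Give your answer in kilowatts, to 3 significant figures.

0.807 kW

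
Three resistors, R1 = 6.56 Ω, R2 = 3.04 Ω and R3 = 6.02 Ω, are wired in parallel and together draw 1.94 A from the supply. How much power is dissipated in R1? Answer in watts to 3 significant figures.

1.37 W

Parallel branches share V, not I — compute V via R_eq, then use V²/R for the target branch.
1/R_eq = 1/6.56 + 1/3.04 + 1/6.02 ⇒ R_eq = 1.544 Ω
V = I_total × R_eq = 1.940 × 1.544 = 2.996 V
P_R1 = V² / R1 = (2.996)² / 6.56 = 1.368 W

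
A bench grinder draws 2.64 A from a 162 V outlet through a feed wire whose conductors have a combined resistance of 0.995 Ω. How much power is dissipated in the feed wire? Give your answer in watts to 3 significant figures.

Line loss is just I²R for the cable — we know both I and R_line directly.
The feed wire carries the full 2.64 A.
P_line = I² R_line = (2.640)² × 0.995 = 6.935 W

6.93 W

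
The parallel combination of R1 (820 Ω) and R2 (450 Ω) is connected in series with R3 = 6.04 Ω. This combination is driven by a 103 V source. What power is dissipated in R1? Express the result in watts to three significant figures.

Reduce the parallel combination to a single R_p; the circuit then becomes R_p in series with the remaining resistor.
R_p = (820×450)/(820+450) = 290.6 Ω
R_total = R_p + 6.04 = 290.6 + 6.04 = 296.6 Ω
I = V / R_total = 103 / 296.6 = 0.3473 A
Voltage across the parallel pair: V_p = I × R_p = 0.3473 × 290.6 = 100.9 V
Use P = V²/R for R1 with V = V_p.
P_R1 = (100.9)² / 820 = 12.42 W

12.4 W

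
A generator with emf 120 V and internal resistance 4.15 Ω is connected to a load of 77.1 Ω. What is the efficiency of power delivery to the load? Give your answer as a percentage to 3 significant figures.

Both r and R carry the same current, so the power split is just the resistance split: η = R/(R+r).
η = R / (R + r) = 77.1 / (77.1 + 4.15) = 0.9489

94.9 %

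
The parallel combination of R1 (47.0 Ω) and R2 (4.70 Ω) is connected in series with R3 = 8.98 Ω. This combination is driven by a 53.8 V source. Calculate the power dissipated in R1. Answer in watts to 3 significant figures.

6.40 W

Reduce the parallel combination to a single R_p; the circuit then becomes R_p in series with the remaining resistor.
R_p = (47.0×4.70)/(47.0+4.70) = 4.273 Ω
R_total = R_p + 8.98 = 4.273 + 8.98 = 13.25 Ω
I = V / R_total = 53.8 / 13.25 = 4.060 A
Voltage across the parallel pair: V_p = I × R_p = 4.060 × 4.273 = 17.35 V
R1 sits across V_p; its power is V_p²/R.
P_R1 = (17.35)² / 47.0 = 6.401 W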